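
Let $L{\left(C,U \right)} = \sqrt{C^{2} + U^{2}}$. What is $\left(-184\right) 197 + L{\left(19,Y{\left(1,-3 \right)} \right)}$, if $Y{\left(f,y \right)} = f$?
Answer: $-36248 + \sqrt{362} \approx -36229.0$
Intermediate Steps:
$\left(-184\right) 197 + L{\left(19,Y{\left(1,-3 \right)} \right)} = \left(-184\right) 197 + \sqrt{19^{2} + 1^{2}} = -36248 + \sqrt{361 + 1} = -36248 + \sqrt{362}$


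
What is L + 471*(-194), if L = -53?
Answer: -91427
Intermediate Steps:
L + 471*(-194) = -53 + 471*(-194) = -53 - 91374 = -91427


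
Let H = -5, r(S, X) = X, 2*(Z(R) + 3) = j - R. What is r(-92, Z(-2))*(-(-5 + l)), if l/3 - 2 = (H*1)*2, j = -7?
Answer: -319/2 ≈ -159.50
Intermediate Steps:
Z(R) = -13/2 - R/2 (Z(R) = -3 + (-7 - R)/2 = -3 + (-7/2 - R/2) = -13/2 - R/2)
l = -24 (l = 6 + 3*(-5*1*2) = 6 + 3*(-5*2) = 6 + 3*(-10) = 6 - 30 = -24)
r(-92, Z(-2))*(-(-5 + l)) = (-13/2 - ½*(-2))*(-(-5 - 24)) = (-13/2 + 1)*(-1*(-29)) = -11/2*29 = -319/2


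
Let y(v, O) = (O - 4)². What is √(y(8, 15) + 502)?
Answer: √623 ≈ 24.960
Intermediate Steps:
y(v, O) = (-4 + O)²
√(y(8, 15) + 502) = √((-4 + 15)² + 502) = √(11² + 502) = √(121 + 502) = √623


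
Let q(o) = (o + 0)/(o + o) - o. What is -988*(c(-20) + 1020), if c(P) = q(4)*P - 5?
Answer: -1071980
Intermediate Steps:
q(o) = ½ - o (q(o) = o/((2*o)) - o = o*(1/(2*o)) - o = ½ - o)
c(P) = -5 - 7*P/2 (c(P) = (½ - 1*4)*P - 5 = (½ - 4)*P - 5 = -7*P/2 - 5 = -5 - 7*P/2)
-988*(c(-20) + 1020) = -988*((-5 - 7/2*(-20)) + 1020) = -988*((-5 + 70) + 1020) = -988*(65 + 1020) = -988*1085 = -1071980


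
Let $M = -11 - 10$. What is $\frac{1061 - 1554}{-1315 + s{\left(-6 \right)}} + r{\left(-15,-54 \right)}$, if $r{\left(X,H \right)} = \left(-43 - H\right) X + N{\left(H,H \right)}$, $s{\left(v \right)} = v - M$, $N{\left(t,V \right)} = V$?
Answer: $- \frac{284207}{1300} \approx -218.62$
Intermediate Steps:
$M = -21$ ($M = -11 - 10 = -21$)
$s{\left(v \right)} = 21 + v$ ($s{\left(v \right)} = v - -21 = v + 21 = 21 + v$)
$r{\left(X,H \right)} = H + X \left(-43 - H\right)$ ($r{\left(X,H \right)} = \left(-43 - H\right) X + H = X \left(-43 - H\right) + H = H + X \left(-43 - H\right)$)
$\frac{1061 - 1554}{-1315 + s{\left(-6 \right)}} + r{\left(-15,-54 \right)} = \frac{1061 - 1554}{-1315 + \left(21 - 6\right)} - \left(-591 + 810\right) = - \frac{493}{-1315 + 15} - 219 = - \frac{493}{-1300} - 219 = \left(-493\right) \left(- \frac{1}{1300}\right) - 219 = \frac{493}{1300} - 219 = - \frac{284207}{1300}$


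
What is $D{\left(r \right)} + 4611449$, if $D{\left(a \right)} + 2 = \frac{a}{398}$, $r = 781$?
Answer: $\frac{1835356687}{398} \approx 4.6114 \cdot 10^{6}$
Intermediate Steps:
$D{\left(a \right)} = -2 + \frac{a}{398}$
$D{\left(r \right)} + 4611449 = \left(-2 + \frac{1}{398} \cdot 781\right) + 4611449 = \left(-2 + \frac{781}{398}\right) + 4611449 = - \frac{15}{398} + 4611449 = \frac{1835356687}{398}$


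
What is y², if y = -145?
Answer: 21025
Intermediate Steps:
y² = (-145)² = 21025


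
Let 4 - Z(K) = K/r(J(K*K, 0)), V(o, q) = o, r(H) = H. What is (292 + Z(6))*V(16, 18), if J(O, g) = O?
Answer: 14200/3 ≈ 4733.3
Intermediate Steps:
Z(K) = 4 - 1/K (Z(K) = 4 - K/(K*K) = 4 - K/(K**2) = 4 - K/K**2 = 4 - 1/K)
(292 + Z(6))*V(16, 18) = (292 + (4 - 1/6))*16 = (292 + 23/6)*16 = (1775/6)*16 = 14200/3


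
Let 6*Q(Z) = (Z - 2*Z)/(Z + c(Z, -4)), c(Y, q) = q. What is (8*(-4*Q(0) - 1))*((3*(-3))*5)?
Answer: 360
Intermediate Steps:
Q(Z) = -Z/(6*(-4 + Z)) (Q(Z) = ((Z - 2*Z)/(Z - 4))/6 = ((-Z)/(-4 + Z))/6 = (-Z/(-4 + Z))/6 = -Z/(6*(-4 + Z)))
(8*(-4*Q(0) - 1))*((3*(-3))*5) = (8*(-(-4)*0/(-24 + 6*0) - 1))*((3*(-3))*5) = (8*(-(-4)*0/(-24 + 0) - 1))*(-9*5) = (8*(-(-4)*0/(-24) - 1))*(-45) = (8*(-(-4)*0*(-1)/24 - 1))*(-45) = (8*(-4*0 - 1))*(-45) = (8*(0 - 1))*(-45) = (8*(-1))*(-45) = -8*(-45) = 360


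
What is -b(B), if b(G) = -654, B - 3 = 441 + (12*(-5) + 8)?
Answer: 654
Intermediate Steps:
B = 392 (B = 3 + (441 + (12*(-5) + 8)) = 3 + (441 + (-60 + 8)) = 3 + (441 - 52) = 3 + 389 = 392)
-b(B) = -1*(-654) = 654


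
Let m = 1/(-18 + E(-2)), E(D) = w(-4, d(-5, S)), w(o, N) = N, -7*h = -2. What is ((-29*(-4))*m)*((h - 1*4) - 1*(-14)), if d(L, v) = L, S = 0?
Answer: -8352/161 ≈ -51.876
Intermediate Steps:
h = 2/7 (h = -1/7*(-2) = 2/7 ≈ 0.28571)
E(D) = -5
m = -1/23 (m = 1/(-18 - 5) = 1/(-23) = -1/23 ≈ -0.043478)
((-29*(-4))*m)*((h - 1*4) - 1*(-14)) = (-29*(-4)*(-1/23))*((2/7 - 1*4) - 1*(-14)) = (116*(-1/23))*((2/7 - 4) + 14) = -116*(-26/7 + 14)/23 = -116/23*72/7 = -8352/161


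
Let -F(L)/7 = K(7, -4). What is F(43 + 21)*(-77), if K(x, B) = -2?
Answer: -1078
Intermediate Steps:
F(L) = 14 (F(L) = -7*(-2) = 14)
F(43 + 21)*(-77) = 14*(-77) = -1078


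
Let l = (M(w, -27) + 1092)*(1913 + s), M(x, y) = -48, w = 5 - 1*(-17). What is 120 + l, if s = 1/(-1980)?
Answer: 109851031/55 ≈ 1.9973e+6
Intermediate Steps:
s = -1/1980 ≈ -0.00050505
w = 22 (w = 5 + 17 = 22)
l = 109844431/55 (l = (-48 + 1092)*(1913 - 1/1980) = 1044*(3787739/1980) = 109844431/55 ≈ 1.9972e+6)
120 + l = 120 + 109844431/55 = 109851031/55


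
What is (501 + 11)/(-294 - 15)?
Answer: -512/309 ≈ -1.6570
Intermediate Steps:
(501 + 11)/(-294 - 15) = 512/(-309) = 512*(-1/309) = -512/309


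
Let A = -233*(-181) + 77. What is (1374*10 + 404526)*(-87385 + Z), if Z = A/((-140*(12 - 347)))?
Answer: -17141855080905/469 ≈ -3.6550e+10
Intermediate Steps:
A = 42250 (A = 42173 + 77 = 42250)
Z = 845/938 (Z = 42250/((-140*(12 - 347))) = 42250/((-140*(-335))) = 42250/46900 = 42250*(1/46900) = 845/938 ≈ 0.90085)
(1374*10 + 404526)*(-87385 + Z) = (1374*10 + 404526)*(-87385 + 845/938) = (13740 + 404526)*(-81966285/938) = 418266*(-81966285/938) = -17141855080905/469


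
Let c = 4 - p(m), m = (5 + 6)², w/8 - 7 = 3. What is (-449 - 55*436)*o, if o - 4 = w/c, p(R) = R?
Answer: -3159484/39 ≈ -81012.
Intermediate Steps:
w = 80 (w = 56 + 8*3 = 56 + 24 = 80)
m = 121 (m = 11² = 121)
c = -117 (c = 4 - 1*121 = 4 - 121 = -117)
o = 388/117 (o = 4 + 80/(-117) = 4 + 80*(-1/117) = 4 - 80/117 = 388/117 ≈ 3.3162)
(-449 - 55*436)*o = (-449 - 55*436)*(388/117) = (-449 - 23980)*(388/117) = -24429*388/117 = -3159484/39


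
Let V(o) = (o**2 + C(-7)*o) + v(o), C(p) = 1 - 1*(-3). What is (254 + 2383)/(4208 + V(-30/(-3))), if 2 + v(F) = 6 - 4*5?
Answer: 879/1444 ≈ 0.60873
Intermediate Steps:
v(F) = -16 (v(F) = -2 + (6 - 4*5) = -2 + (6 - 20) = -2 - 14 = -16)
C(p) = 4 (C(p) = 1 + 3 = 4)
V(o) = -16 + o**2 + 4*o (V(o) = (o**2 + 4*o) - 16 = -16 + o**2 + 4*o)
(254 + 2383)/(4208 + V(-30/(-3))) = (254 + 2383)/(4208 + (-16 + (-30/(-3))**2 + 4*(-30/(-3)))) = 2637/(4208 + (-16 + (-30*(-1/3))**2 + 4*(-30*(-1/3)))) = 2637/(4208 + (-16 + 10**2 + 4*10)) = 2637/(4208 + (-16 + 100 + 40)) = 2637/(4208 + 124) = 2637/4332 = 2637*(1/4332) = 879/1444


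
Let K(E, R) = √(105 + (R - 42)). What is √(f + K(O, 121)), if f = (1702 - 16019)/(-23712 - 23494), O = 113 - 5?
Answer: √(675848302 + 4456812872*√46)/47206 ≈ 3.7240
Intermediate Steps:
O = 108
K(E, R) = √(63 + R) (K(E, R) = √(105 + (-42 + R)) = √(63 + R))
f = 14317/47206 (f = -14317/(-47206) = -14317*(-1/47206) = 14317/47206 ≈ 0.30329)
√(f + K(O, 121)) = √(14317/47206 + √(63 + 121)) = √(14317/47206 + √184) = √(14317/47206 + 2*√46)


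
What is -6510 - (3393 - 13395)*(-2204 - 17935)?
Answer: -201436788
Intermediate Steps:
-6510 - (3393 - 13395)*(-2204 - 17935) = -6510 - (-10002)*(-20139) = -6510 - 1*201430278 = -6510 - 201430278 = -201436788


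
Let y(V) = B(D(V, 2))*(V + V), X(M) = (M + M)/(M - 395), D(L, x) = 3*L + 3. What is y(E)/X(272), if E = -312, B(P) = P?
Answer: -4475601/34 ≈ -1.3164e+5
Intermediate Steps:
D(L, x) = 3 + 3*L
X(M) = 2*M/(-395 + M) (X(M) = (2*M)/(-395 + M) = 2*M/(-395 + M))
y(V) = 2*V*(3 + 3*V) (y(V) = (3 + 3*V)*(V + V) = (3 + 3*V)*(2*V) = 2*V*(3 + 3*V))
y(E)/X(272) = (6*(-312)*(1 - 312))/((2*272/(-395 + 272))) = (6*(-312)*(-311))/((2*272/(-123))) = 582192/((2*272*(-1/123))) = 582192/(-544/123) = 582192*(-123/544) = -4475601/34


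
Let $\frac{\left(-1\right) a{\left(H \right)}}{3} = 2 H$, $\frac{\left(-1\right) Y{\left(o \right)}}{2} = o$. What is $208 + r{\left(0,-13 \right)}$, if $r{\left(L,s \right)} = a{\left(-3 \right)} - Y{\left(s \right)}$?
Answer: $200$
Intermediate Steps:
$Y{\left(o \right)} = - 2 o$
$a{\left(H \right)} = - 6 H$ ($a{\left(H \right)} = - 3 \cdot 2 H = - 6 H$)
$r{\left(L,s \right)} = 18 + 2 s$ ($r{\left(L,s \right)} = \left(-6\right) \left(-3\right) - - 2 s = 18 + 2 s$)
$208 + r{\left(0,-13 \right)} = 208 + \left(18 + 2 \left(-13\right)\right) = 208 + \left(18 - 26\right) = 208 - 8 = 200$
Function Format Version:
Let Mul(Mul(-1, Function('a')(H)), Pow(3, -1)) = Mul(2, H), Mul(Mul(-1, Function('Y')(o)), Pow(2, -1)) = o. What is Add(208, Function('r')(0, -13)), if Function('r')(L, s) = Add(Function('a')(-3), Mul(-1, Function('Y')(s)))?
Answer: 200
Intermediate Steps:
Function('Y')(o) = Mul(-2, o)
Function('a')(H) = Mul(-6, H) (Function('a')(H) = Mul(-3, Mul(2, H)) = Mul(-6, H))
Function('r')(L, s) = Add(18, Mul(2, s)) (Function('r')(L, s) = Add(Mul(-6, -3), Mul(-1, Mul(-2, s))) = Add(18, Mul(2, s)))
Add(208, Function('r')(0, -13)) = Add(208, Add(18, Mul(2, -13))) = Add(208, Add(18, -26)) = Add(208, -8) = 200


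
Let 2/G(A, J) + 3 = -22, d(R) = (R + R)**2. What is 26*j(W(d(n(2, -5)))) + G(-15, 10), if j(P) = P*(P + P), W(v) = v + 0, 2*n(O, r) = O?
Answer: 20798/25 ≈ 831.92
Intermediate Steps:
n(O, r) = O/2
d(R) = 4*R**2 (d(R) = (2*R)**2 = 4*R**2)
W(v) = v
G(A, J) = -2/25 (G(A, J) = 2/(-3 - 22) = 2/(-25) = 2*(-1/25) = -2/25)
j(P) = 2*P**2 (j(P) = P*(2*P) = 2*P**2)
26*j(W(d(n(2, -5)))) + G(-15, 10) = 26*(2*(4*((1/2)*2)**2)**2) - 2/25 = 26*(2*(4*1**2)**2) - 2/25 = 26*(2*(4*1)**2) - 2/25 = 26*(2*4**2) - 2/25 = 26*(2*16) - 2/25 = 26*32 - 2/25 = 832 - 2/25 = 20798/25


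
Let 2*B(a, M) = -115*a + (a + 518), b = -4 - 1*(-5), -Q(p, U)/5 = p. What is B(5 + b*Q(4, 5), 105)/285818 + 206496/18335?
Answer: 29520349459/2620236515 ≈ 11.266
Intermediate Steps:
Q(p, U) = -5*p
b = 1 (b = -4 + 5 = 1)
B(a, M) = 259 - 57*a (B(a, M) = (-115*a + (a + 518))/2 = (-115*a + (518 + a))/2 = (518 - 114*a)/2 = 259 - 57*a)
B(5 + b*Q(4, 5), 105)/285818 + 206496/18335 = (259 - 57*(5 + 1*(-5*4)))/285818 + 206496/18335 = (259 - 57*(5 + 1*(-20)))*(1/285818) + 206496*(1/18335) = (259 - 57*(5 - 20))*(1/285818) + 206496/18335 = (259 - 57*(-15))*(1/285818) + 206496/18335 = (259 + 855)*(1/285818) + 206496/18335 = 1114*(1/285818) + 206496/18335 = 557/142909 + 206496/18335 = 29520349459/2620236515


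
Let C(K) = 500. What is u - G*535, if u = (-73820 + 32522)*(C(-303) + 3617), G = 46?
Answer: -170048476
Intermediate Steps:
u = -170023866 (u = (-73820 + 32522)*(500 + 3617) = -41298*4117 = -170023866)
u - G*535 = -170023866 - 46*535 = -170023866 - 1*24610 = -170023866 - 24610 = -170048476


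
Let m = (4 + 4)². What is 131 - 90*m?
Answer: -5629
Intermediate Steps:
m = 64 (m = 8² = 64)
131 - 90*m = 131 - 90*64 = 131 - 5760 = -5629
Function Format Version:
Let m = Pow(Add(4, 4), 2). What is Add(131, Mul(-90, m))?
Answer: -5629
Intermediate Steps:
m = 64 (m = Pow(8, 2) = 64)
Add(131, Mul(-90, m)) = Add(131, Mul(-90, 64)) = Add(131, -5760) = -5629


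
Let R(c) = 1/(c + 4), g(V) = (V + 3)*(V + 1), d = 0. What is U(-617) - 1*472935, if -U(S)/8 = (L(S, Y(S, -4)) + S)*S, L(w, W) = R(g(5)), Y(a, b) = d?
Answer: -45738577/13 ≈ -3.5184e+6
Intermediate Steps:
Y(a, b) = 0
g(V) = (1 + V)*(3 + V) (g(V) = (3 + V)*(1 + V) = (1 + V)*(3 + V))
R(c) = 1/(4 + c)
L(w, W) = 1/52 (L(w, W) = 1/(4 + (3 + 5² + 4*5)) = 1/(4 + (3 + 25 + 20)) = 1/(4 + 48) = 1/52)
U(S) = -8*S*(1/52 + S) (U(S) = -8*(1/52 + S)*S = -8*S*(1/52 + S))
U(-617) - 1*472935 = -2/13*(-617)*(1 + 52*(-617)) - 1*472935 = -2/13*(-617)*(1 - 32084) - 472935 = -2/13*(-617)*(-32083) - 472935 = -39590422/13 - 472935 = -45738577/13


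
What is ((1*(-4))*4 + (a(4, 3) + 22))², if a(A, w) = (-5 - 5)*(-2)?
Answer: 676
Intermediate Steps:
a(A, w) = 20 (a(A, w) = -10*(-2) = 20)
((1*(-4))*4 + (a(4, 3) + 22))² = ((1*(-4))*4 + (20 + 22))² = (-4*4 + 42)² = (-16 + 42)² = 26² = 676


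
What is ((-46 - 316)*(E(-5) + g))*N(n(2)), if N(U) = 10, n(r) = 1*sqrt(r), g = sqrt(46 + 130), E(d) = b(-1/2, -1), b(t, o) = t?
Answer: 1810 - 14480*sqrt(11) ≈ -46215.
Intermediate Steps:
E(d) = -1/2
g = 4*sqrt(11) (g = sqrt(176) = 4*sqrt(11) ≈ 13.266)
n(r) = sqrt(r)
((-46 - 316)*(E(-5) + g))*N(n(2)) = ((-46 - 316)*(-1/2 + 4*sqrt(11)))*10 = -362*(-1/2 + 4*sqrt(11))*10 = (181 - 1448*sqrt(11))*10 = 1810 - 14480*sqrt(11)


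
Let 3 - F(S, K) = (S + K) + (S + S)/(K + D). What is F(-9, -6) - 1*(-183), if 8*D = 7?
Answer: 8097/41 ≈ 197.49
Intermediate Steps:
D = 7/8 (D = (⅛)*7 = 7/8 ≈ 0.87500)
F(S, K) = 3 - K - S - 2*S/(7/8 + K) (F(S, K) = 3 - ((S + K) + (S + S)/(K + 7/8)) = 3 - ((K + S) + (2*S)/(7/8 + K)) = 3 - ((K + S) + 2*S/(7/8 + K)) = 3 - (K + S + 2*S/(7/8 + K)) = 3 + (-K - S - 2*S/(7/8 + K)) = 3 - K - S - 2*S/(7/8 + K))
F(-9, -6) - 1*(-183) = (21 - 23*(-9) - 8*(-6)² + 17*(-6) - 8*(-6)*(-9))/(7 + 8*(-6)) - 1*(-183) = (21 + 207 - 8*36 - 102 - 432)/(7 - 48) + 183 = (21 + 207 - 288 - 102 - 432)/(-41) + 183 = -1/41*(-594) + 183 = 594/41 + 183 = 8097/41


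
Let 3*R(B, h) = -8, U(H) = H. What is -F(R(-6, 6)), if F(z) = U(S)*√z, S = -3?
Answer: 2*I*√6 ≈ 4.899*I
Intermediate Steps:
R(B, h) = -8/3 (R(B, h) = (⅓)*(-8) = -8/3)
F(z) = -3*√z
-F(R(-6, 6)) = -(-3)*√(-8/3) = -(-3)*2*I*√6/3 = -(-2)*I*√6 = 2*I*√6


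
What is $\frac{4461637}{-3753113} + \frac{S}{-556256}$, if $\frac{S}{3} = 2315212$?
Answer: $- \frac{7137392278985}{521922906232} \approx -13.675$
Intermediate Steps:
$S = 6945636$ ($S = 3 \cdot 2315212 = 6945636$)
$\frac{4461637}{-3753113} + \frac{S}{-556256} = \frac{4461637}{-3753113} + \frac{6945636}{-556256} = 4461637 \left(- \frac{1}{3753113}\right) + 6945636 \left(- \frac{1}{556256}\right) = - \frac{4461637}{3753113} - \frac{1736409}{139064} = - \frac{7137392278985}{521922906232}$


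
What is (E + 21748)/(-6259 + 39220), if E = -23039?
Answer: -1291/32961 ≈ -0.039168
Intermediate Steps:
(E + 21748)/(-6259 + 39220) = (-23039 + 21748)/(-6259 + 39220) = -1291/32961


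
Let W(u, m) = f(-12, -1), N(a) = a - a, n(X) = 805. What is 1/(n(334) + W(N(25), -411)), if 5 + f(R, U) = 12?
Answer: 1/812 ≈ 0.0012315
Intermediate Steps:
f(R, U) = 7 (f(R, U) = -5 + 12 = 7)
N(a) = 0
W(u, m) = 7
1/(n(334) + W(N(25), -411)) = 1/(805 + 7) = 1/812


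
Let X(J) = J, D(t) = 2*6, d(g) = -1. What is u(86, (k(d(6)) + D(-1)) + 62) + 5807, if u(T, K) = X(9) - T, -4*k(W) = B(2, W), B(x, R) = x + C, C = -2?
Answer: 5730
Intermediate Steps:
D(t) = 12
B(x, R) = -2 + x (B(x, R) = x - 2 = -2 + x)
k(W) = 0 (k(W) = -(-2 + 2)/4 = -1/4*0 = 0)
u(T, K) = 9 - T
u(86, (k(d(6)) + D(-1)) + 62) + 5807 = (9 - 1*86) + 5807 = (9 - 86) + 5807 = -77 + 5807 = 5730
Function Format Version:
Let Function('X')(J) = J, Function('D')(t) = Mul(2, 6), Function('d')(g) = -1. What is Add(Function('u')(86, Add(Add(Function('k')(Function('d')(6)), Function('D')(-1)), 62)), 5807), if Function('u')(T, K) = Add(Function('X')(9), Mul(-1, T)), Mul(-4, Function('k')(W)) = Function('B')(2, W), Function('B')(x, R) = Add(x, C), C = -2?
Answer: 5730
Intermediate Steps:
Function('D')(t) = 12
Function('B')(x, R) = Add(-2, x) (Function('B')(x, R) = Add(x, -2) = Add(-2, x))
Function('k')(W) = 0 (Function('k')(W) = Mul(Rational(-1, 4), Add(-2, 2)) = Mul(Rational(-1, 4), 0) = 0)
Function('u')(T, K) = Add(9, Mul(-1, T))
Add(Function('u')(86, Add(Add(Function('k')(Function('d')(6)), Function('D')(-1)), 62)), 5807) = Add(Add(9, Mul(-1, 86)), 5807) = Add(Add(9, -86), 5807) = Add(-77, 5807) = 5730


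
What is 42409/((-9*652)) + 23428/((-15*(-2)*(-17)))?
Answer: -26517349/498780 ≈ -53.164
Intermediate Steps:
42409/((-9*652)) + 23428/((-15*(-2)*(-17))) = 42409/(-5868) + 23428/((30*(-17))) = 42409*(-1/5868) + 23428/(-510) = -42409/5868 + 23428*(-1/510) = -42409/5868 - 11714/255 = -26517349/498780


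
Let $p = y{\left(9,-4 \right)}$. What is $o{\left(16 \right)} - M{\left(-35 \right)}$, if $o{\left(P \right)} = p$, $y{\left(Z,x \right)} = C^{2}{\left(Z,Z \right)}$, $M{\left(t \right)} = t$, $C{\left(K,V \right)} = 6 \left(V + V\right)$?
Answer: $11699$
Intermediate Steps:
$C{\left(K,V \right)} = 12 V$ ($C{\left(K,V \right)} = 6 \cdot 2 V = 12 V$)
$y{\left(Z,x \right)} = 144 Z^{2}$ ($y{\left(Z,x \right)} = \left(12 Z\right)^{2} = 144 Z^{2}$)
$p = 11664$ ($p = 144 \cdot 9^{2} = 144 \cdot 81 = 11664$)
$o{\left(P \right)} = 11664$
$o{\left(16 \right)} - M{\left(-35 \right)} = 11664 - -35 = 11664 + 35 = 11699$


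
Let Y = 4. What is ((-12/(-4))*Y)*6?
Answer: 72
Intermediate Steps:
((-12/(-4))*Y)*6 = (-12/(-4)*4)*6 = (-12*(-¼)*4)*6 = (3*4)*6 = 12*6 = 72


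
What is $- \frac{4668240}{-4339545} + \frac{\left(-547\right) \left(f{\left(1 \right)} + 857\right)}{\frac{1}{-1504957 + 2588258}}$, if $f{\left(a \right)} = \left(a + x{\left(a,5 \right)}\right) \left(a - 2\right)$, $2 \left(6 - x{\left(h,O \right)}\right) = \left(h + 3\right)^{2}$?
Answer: $- \frac{147087814622615962}{289303} \approx -5.0842 \cdot 10^{11}$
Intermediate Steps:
$x{\left(h,O \right)} = 6 - \frac{\left(3 + h\right)^{2}}{2}$ ($x{\left(h,O \right)} = 6 - \frac{\left(h + 3\right)^{2}}{2} = 6 - \frac{\left(3 + h\right)^{2}}{2}$)
$f{\left(a \right)} = \left(-2 + a\right) \left(6 + a - \frac{\left(3 + a\right)^{2}}{2}\right)$ ($f{\left(a \right)} = \left(a - \left(-6 + \frac{\left(3 + a\right)^{2}}{2}\right)\right) \left(a - 2\right) = \left(6 + a - \frac{\left(3 + a\right)^{2}}{2}\right) \left(-2 + a\right) = \left(-2 + a\right) \left(6 + a - \frac{\left(3 + a\right)^{2}}{2}\right)$)
$- \frac{4668240}{-4339545} + \frac{\left(-547\right) \left(f{\left(1 \right)} + 857\right)}{\frac{1}{-1504957 + 2588258}} = - \frac{4668240}{-4339545} + \frac{\left(-547\right) \left(\left(-3 - 1^{2} - \frac{1^{3}}{2} + \frac{11}{2} \cdot 1\right) + 857\right)}{\frac{1}{-1504957 + 2588258}} = \left(-4668240\right) \left(- \frac{1}{4339545}\right) + \frac{\left(-547\right) \left(\left(-3 - 1 - \frac{1}{2} + \frac{11}{2}\right) + 857\right)}{\frac{1}{1083301}} = \frac{311216}{289303} + - 547 \left(\left(-3 - 1 - \frac{1}{2} + \frac{11}{2}\right) + 857\right) \frac{1}{\frac{1}{1083301}} = \frac{311216}{289303} + - 547 \left(1 + 857\right) 1083301 = \frac{311216}{289303} + \left(-547\right) 858 \cdot 1083301 = \frac{311216}{289303} - 508421325126 = - \frac{147087814622615962}{289303}$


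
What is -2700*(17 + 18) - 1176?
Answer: -95676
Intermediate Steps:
-2700*(17 + 18) - 1176 = -2700*35 - 1176 = -150*630 - 1176 = -94500 - 1176 = -95676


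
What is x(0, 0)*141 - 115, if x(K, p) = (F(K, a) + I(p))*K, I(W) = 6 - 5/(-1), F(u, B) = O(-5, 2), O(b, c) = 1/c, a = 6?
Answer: -115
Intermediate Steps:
F(u, B) = ½ (F(u, B) = 1/2 = ½)
I(W) = 11 (I(W) = 6 - 5*(-1) = 6 - 1*(-5) = 6 + 5 = 11)
x(K, p) = 23*K/2 (x(K, p) = (½ + 11)*K = 23*K/2)
x(0, 0)*141 - 115 = ((23/2)*0)*141 - 115 = 0*141 - 115 = 0 - 115 = -115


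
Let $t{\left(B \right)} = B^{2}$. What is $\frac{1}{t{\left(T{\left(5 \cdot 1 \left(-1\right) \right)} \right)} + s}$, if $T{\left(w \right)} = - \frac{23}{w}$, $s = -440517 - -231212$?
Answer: $- \frac{25}{5232096} \approx -4.7782 \cdot 10^{-6}$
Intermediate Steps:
$s = -209305$ ($s = -440517 + 231212 = -209305$)
$\frac{1}{t{\left(T{\left(5 \cdot 1 \left(-1\right) \right)} \right)} + s} = \frac{1}{\left(- \frac{23}{5 \cdot 1 \left(-1\right)}\right)^{2} - 209305} = \frac{1}{\left(- \frac{23}{5 \left(-1\right)}\right)^{2} - 209305} = \frac{1}{\left(- \frac{23}{-5}\right)^{2} - 209305} = \frac{1}{\left(\left(-23\right) \left(- \frac{1}{5}\right)\right)^{2} - 209305} = \frac{1}{\left(\frac{23}{5}\right)^{2} - 209305} = \frac{1}{\frac{529}{25} - 209305} = \frac{1}{- \frac{5232096}{25}} = - \frac{25}{5232096}$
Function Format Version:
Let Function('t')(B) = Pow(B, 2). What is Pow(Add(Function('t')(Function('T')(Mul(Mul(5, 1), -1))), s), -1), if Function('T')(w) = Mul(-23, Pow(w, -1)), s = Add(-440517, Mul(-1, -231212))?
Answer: Rational(-25, 5232096) ≈ -4.7782e-6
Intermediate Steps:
s = -209305 (s = Add(-440517, 231212) = -209305)
Pow(Add(Function('t')(Function('T')(Mul(Mul(5, 1), -1))), s), -1) = Pow(Add(Pow(Mul(-23, Pow(Mul(Mul(5, 1), -1), -1)), 2), -209305), -1) = Pow(Add(Pow(Mul(-23, Pow(Mul(5, -1), -1)), 2), -209305), -1) = Pow(Add(Pow(Mul(-23, Pow(-5, -1)), 2), -209305), -1) = Pow(Add(Pow(Mul(-23, Rational(-1, 5)), 2), -209305), -1) = Pow(Add(Pow(Rational(23, 5), 2), -209305), -1) = Pow(Add(Rational(529, 25), -209305), -1) = Pow(Rational(-5232096, 25), -1) = Rational(-25, 5232096)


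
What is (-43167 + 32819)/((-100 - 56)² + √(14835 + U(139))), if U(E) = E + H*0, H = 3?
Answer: -125914464/296112961 + 5174*√14974/296112961 ≈ -0.42309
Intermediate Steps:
U(E) = E (U(E) = E + 3*0 = E + 0 = E)
(-43167 + 32819)/((-100 - 56)² + √(14835 + U(139))) = (-43167 + 32819)/((-100 - 56)² + √(14835 + 139)) = -10348/((-156)² + √14974) = -10348/(24336 + √14974)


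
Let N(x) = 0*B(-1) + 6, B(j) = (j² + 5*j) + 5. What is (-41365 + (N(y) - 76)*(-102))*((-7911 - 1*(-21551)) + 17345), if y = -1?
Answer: -1060461625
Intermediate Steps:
B(j) = 5 + j² + 5*j
N(x) = 6 (N(x) = 0*(5 + (-1)² + 5*(-1)) + 6 = 0*(5 + 1 - 5) + 6 = 0*1 + 6 = 0 + 6 = 6)
(-41365 + (N(y) - 76)*(-102))*((-7911 - 1*(-21551)) + 17345) = (-41365 + (6 - 76)*(-102))*((-7911 - 1*(-21551)) + 17345) = (-41365 - 70*(-102))*((-7911 + 21551) + 17345) = (-41365 + 7140)*(13640 + 17345) = -34225*30985 = -1060461625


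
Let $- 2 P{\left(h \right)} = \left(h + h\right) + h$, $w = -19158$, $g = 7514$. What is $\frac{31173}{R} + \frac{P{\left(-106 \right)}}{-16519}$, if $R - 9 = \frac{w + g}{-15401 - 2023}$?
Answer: $\frac{2243101507887}{695697685} \approx 3224.2$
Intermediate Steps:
$P{\left(h \right)} = - \frac{3 h}{2}$ ($P{\left(h \right)} = - \frac{\left(h + h\right) + h}{2} = - \frac{2 h + h}{2} = - \frac{3 h}{2}$)
$R = \frac{42115}{4356}$ ($R = 9 + \frac{-19158 + 7514}{-15401 - 2023} = 9 - \frac{11644}{-17424} = 9 - - \frac{2911}{4356} = 9 + \frac{2911}{4356} = \frac{42115}{4356} \approx 9.6683$)
$\frac{31173}{R} + \frac{P{\left(-106 \right)}}{-16519} = \frac{31173}{\frac{42115}{4356}} + \frac{\left(- \frac{3}{2}\right) \left(-106\right)}{-16519} = 31173 \cdot \frac{4356}{42115} + 159 \left(- \frac{1}{16519}\right) = \frac{135789588}{42115} - \frac{159}{16519} = \frac{2243101507887}{695697685}$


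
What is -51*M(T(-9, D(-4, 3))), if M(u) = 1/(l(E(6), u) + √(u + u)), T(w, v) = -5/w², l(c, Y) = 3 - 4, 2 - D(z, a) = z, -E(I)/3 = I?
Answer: 4131/91 + 459*I*√10/91 ≈ 45.396 + 15.95*I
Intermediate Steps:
E(I) = -3*I
D(z, a) = 2 - z
l(c, Y) = -1
T(w, v) = -5/w²
M(u) = 1/(-1 + √2*√u) (M(u) = 1/(-1 + √(u + u)) = 1/(-1 + √(2*u)) = 1/(-1 + √2*√u))
-51*M(T(-9, D(-4, 3))) = -51/(-1 + √2*√(-5/(-9)²)) = -51/(-1 + √2*√(-5*1/81)) = -51/(-1 + √2*√(-5/81)) = -51/(-1 + √2*(I*√5/9)) = -51/(-1 + I*√10/9)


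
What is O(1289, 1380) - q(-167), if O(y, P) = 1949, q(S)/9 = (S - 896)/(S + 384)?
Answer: 432500/217 ≈ 1993.1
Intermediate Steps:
q(S) = 9*(-896 + S)/(384 + S) (q(S) = 9*((S - 896)/(S + 384)) = 9*((-896 + S)/(384 + S)) = 9*(-896 + S)/(384 + S))
O(1289, 1380) - q(-167) = 1949 - 9*(-896 - 167)/(384 - 167) = 1949 - 9*(-1063)/217 = 1949 - 1*(-9567/217) = 1949 + 9567/217 = 432500/217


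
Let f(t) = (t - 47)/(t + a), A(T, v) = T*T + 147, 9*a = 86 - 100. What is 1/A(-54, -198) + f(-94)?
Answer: 3887807/2634180 ≈ 1.4759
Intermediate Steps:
a = -14/9 (a = (86 - 100)/9 = (⅑)*(-14) = -14/9 ≈ -1.5556)
A(T, v) = 147 + T² (A(T, v) = T² + 147 = 147 + T²)
f(t) = (-47 + t)/(-14/9 + t) (f(t) = (t - 47)/(t - 14/9) = (-47 + t)/(-14/9 + t))
1/A(-54, -198) + f(-94) = 1/(147 + (-54)²) + 9*(-47 - 94)/(-14 + 9*(-94)) = 1/(147 + 2916) + 9*(-141)/(-14 - 846) = 1/3063 + 9*(-141)/(-860) = 1/3063 + 9*(-1/860)*(-141) = 1/3063 + 1269/860 = 3887807/2634180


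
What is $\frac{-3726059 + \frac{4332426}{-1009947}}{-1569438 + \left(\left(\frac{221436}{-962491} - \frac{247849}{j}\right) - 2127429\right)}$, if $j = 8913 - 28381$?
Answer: $\frac{23504205251942854723204}{23319954647365919386865} \approx 1.0079$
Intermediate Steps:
$j = -19468$ ($j = 8913 - 28381 = -19468$)
$\frac{-3726059 + \frac{4332426}{-1009947}}{-1569438 + \left(\left(\frac{221436}{-962491} - \frac{247849}{j}\right) - 2127429\right)} = \frac{-3726059 + \frac{4332426}{-1009947}}{-1569438 + \left(\left(\frac{221436}{-962491} - \frac{247849}{-19468}\right) - 2127429\right)} = \frac{-3726059 + 4332426 \left(- \frac{1}{1009947}\right)}{-1569438 + \left(\left(221436 \left(- \frac{1}{962491}\right) - - \frac{247849}{19468}\right) - 2127429\right)} = \frac{-3726059 - \frac{1444142}{336649}}{-1569438 + \left(\left(- \frac{221436}{962491} + \frac{247849}{19468}\right) - 2127429\right)} = - \frac{1254375480433}{336649 \left(-1569438 + \left(\frac{234241515811}{18737774788} - 2127429\right)\right)} = - \frac{1254375480433}{336649 \left(-1569438 - \frac{39863051237944241}{18737774788}\right)} = - \frac{1254375480433}{336649 \left(- \frac{69270827025673385}{18737774788}\right)} = \left(- \frac{1254375480433}{336649}\right) \left(- \frac{18737774788}{69270827025673385}\right) = \frac{23504205251942854723204}{23319954647365919386865}$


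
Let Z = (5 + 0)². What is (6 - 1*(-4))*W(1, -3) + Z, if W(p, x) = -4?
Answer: -15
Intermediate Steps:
Z = 25 (Z = 5² = 25)
(6 - 1*(-4))*W(1, -3) + Z = (6 - 1*(-4))*(-4) + 25 = (6 + 4)*(-4) + 25 = 10*(-4) + 25 = -40 + 25 = -15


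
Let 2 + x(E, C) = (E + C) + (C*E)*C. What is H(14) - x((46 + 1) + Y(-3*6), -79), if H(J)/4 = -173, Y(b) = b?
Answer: -181629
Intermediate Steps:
H(J) = -692 (H(J) = 4*(-173) = -692)
x(E, C) = -2 + C + E + E*C² (x(E, C) = -2 + ((E + C) + (C*E)*C) = -2 + ((C + E) + E*C²) = -2 + (C + E + E*C²) = -2 + C + E + E*C²)
H(14) - x((46 + 1) + Y(-3*6), -79) = -692 - (-2 - 79 + ((46 + 1) - 3*6) + ((46 + 1) - 3*6)*(-79)²) = -692 - (-2 - 79 + (47 - 18) + (47 - 18)*6241) = -692 - (-2 - 79 + 29 + 29*6241) = -692 - (-2 - 79 + 29 + 180989) = -692 - 1*180937 = -692 - 180937 = -181629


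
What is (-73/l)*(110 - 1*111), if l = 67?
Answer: 73/67 ≈ 1.0896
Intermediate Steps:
(-73/l)*(110 - 1*111) = (-73/67)*(110 - 1*111) = (-73*1/67)*(110 - 111) = -73/67*(-1) = 73/67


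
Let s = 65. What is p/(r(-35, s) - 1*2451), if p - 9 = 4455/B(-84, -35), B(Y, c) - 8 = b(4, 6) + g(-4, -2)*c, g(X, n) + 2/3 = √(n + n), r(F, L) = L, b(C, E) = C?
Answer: -957357/66015848 - 1403325*I/66015848 ≈ -0.014502 - 0.021257*I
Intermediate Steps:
g(X, n) = -⅔ + √2*√n (g(X, n) = -⅔ + √(n + n) = -⅔ + √(2*n) = -⅔ + √2*√n)
B(Y, c) = 12 + c*(-⅔ + 2*I) (B(Y, c) = 8 + (4 + (-⅔ + √2*√(-2))*c) = 8 + (4 + (-⅔ + √2*(I*√2))*c) = 8 + (4 + (-⅔ + 2*I)*c) = 8 + (4 + c*(-⅔ + 2*I)) = 12 + c*(-⅔ + 2*I))
p = 9 + 40095*(106/3 + 70*I)/55336 (p = 9 + 4455/(12 + (⅓)*(-35)*(-2 + 6*I)) = 9 + 4455/(12 + (70/3 - 70*I)) = 9 + 4455/(106/3 - 70*I) = 9 + 4455*(9*(106/3 + 70*I)/55336) = 9 + 40095*(106/3 + 70*I)/55336 ≈ 34.602 + 50.72*I)
p/(r(-35, s) - 1*2451) = (957357/27668 + 1403325*I/27668)/(65 - 1*2451) = (957357/27668 + 1403325*I/27668)/(65 - 2451) = (957357/27668 + 1403325*I/27668)/(-2386) = (957357/27668 + 1403325*I/27668)*(-1/2386) = -957357/66015848 - 1403325*I/66015848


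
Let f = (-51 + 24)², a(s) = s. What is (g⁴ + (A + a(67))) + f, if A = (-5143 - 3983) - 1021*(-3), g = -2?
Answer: -5251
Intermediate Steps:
f = 729 (f = (-27)² = 729)
A = -6063 (A = -9126 + 3063 = -6063)
(g⁴ + (A + a(67))) + f = ((-2)⁴ + (-6063 + 67)) + 729 = (16 - 5996) + 729 = -5980 + 729 = -5251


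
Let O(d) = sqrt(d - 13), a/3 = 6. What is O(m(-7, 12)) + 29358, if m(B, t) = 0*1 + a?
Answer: 29358 + sqrt(5) ≈ 29360.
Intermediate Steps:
a = 18 (a = 3*6 = 18)
m(B, t) = 18 (m(B, t) = 0*1 + 18 = 0 + 18 = 18)
O(d) = sqrt(-13 + d)
O(m(-7, 12)) + 29358 = sqrt(-13 + 18) + 29358 = sqrt(5) + 29358 = 29358 + sqrt(5)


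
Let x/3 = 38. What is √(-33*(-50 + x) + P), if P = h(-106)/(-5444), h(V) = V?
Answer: I*√15648263542/2722 ≈ 45.956*I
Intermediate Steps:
x = 114 (x = 3*38 = 114)
P = 53/2722 (P = -106/(-5444) = -106*(-1/5444) = 53/2722 ≈ 0.019471)
√(-33*(-50 + x) + P) = √(-33*(-50 + 114) + 53/2722) = √(-33*64 + 53/2722) = √(-2112 + 53/2722) = √(-5748811/2722) = I*√15648263542/2722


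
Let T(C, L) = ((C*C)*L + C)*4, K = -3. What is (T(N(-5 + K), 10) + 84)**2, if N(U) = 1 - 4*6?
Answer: 447407104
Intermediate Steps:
N(U) = -23 (N(U) = 1 - 24 = -23)
T(C, L) = 4*C + 4*L*C**2 (T(C, L) = (C**2*L + C)*4 = (L*C**2 + C)*4 = (C + L*C**2)*4 = 4*C + 4*L*C**2)
(T(N(-5 + K), 10) + 84)**2 = (4*(-23)*(1 - 23*10) + 84)**2 = (4*(-23)*(1 - 230) + 84)**2 = (4*(-23)*(-229) + 84)**2 = (21068 + 84)**2 = 21152**2 = 447407104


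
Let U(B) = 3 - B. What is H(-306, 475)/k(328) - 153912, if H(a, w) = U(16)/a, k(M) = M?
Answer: -15447839603/100368 ≈ -1.5391e+5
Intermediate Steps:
H(a, w) = -13/a (H(a, w) = (3 - 1*16)/a = (3 - 16)/a = -13/a)
H(-306, 475)/k(328) - 153912 = -13/(-306)/328 - 153912 = -13*(-1/306)*(1/328) - 153912 = (13/306)*(1/328) - 153912 = 13/100368 - 153912 = -15447839603/100368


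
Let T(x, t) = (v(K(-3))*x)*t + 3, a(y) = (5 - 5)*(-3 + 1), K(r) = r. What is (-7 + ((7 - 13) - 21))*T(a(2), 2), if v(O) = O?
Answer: -102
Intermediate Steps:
a(y) = 0 (a(y) = 0*(-2) = 0)
T(x, t) = 3 - 3*t*x (T(x, t) = (-3*x)*t + 3 = -3*t*x + 3 = 3 - 3*t*x)
(-7 + ((7 - 13) - 21))*T(a(2), 2) = (-7 + ((7 - 13) - 21))*(3 - 3*2*0) = (-7 + (-6 - 21))*(3 + 0) = (-7 - 27)*3 = -34*3 = -102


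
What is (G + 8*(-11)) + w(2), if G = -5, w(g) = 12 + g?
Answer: -79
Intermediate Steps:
(G + 8*(-11)) + w(2) = (-5 + 8*(-11)) + (12 + 2) = (-5 - 88) + 14 = -93 + 14 = -79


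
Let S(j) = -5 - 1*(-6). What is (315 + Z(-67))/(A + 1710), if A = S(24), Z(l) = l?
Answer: 248/1711 ≈ 0.14494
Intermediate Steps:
S(j) = 1 (S(j) = -5 + 6 = 1)
A = 1
(315 + Z(-67))/(A + 1710) = (315 - 67)/(1 + 1710) = 248/1711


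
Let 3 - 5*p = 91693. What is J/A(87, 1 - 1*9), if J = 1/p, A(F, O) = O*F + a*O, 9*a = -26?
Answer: 9/111054928 ≈ 8.1041e-8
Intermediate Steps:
p = -18338 (p = ⅗ - ⅕*91693 = ⅗ - 91693/5 = -18338)
a = -26/9 (a = (⅑)*(-26) = -26/9 ≈ -2.8889)
A(F, O) = -26*O/9 + F*O (A(F, O) = O*F - 26*O/9 = F*O - 26*O/9 = -26*O/9 + F*O)
J = -1/18338 (J = 1/(-18338) = -1/18338 ≈ -5.4532e-5)
J/A(87, 1 - 1*9) = -9/((1 - 1*9)*(-26 + 9*87))/18338 = -9/((1 - 9)*(-26 + 783))/18338 = -1/(18338*((⅑)*(-8)*757)) = -1/(18338*(-6056/9)) = -1/18338*(-9/6056) = 9/111054928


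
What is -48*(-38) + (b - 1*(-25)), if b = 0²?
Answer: 1849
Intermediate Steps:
b = 0
-48*(-38) + (b - 1*(-25)) = -48*(-38) + (0 - 1*(-25)) = 1824 + (0 + 25) = 1824 + 25 = 1849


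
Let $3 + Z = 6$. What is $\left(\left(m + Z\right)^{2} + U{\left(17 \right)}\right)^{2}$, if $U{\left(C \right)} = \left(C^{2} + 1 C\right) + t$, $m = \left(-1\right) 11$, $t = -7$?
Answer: $131769$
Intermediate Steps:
$Z = 3$ ($Z = -3 + 6 = 3$)
$m = -11$
$U{\left(C \right)} = -7 + C + C^{2}$ ($U{\left(C \right)} = \left(C^{2} + 1 C\right) - 7 = \left(C^{2} + C\right) - 7 = \left(C + C^{2}\right) - 7 = -7 + C + C^{2}$)
$\left(\left(m + Z\right)^{2} + U{\left(17 \right)}\right)^{2} = \left(\left(-11 + 3\right)^{2} + \left(-7 + 17 + 17^{2}\right)\right)^{2} = \left(\left(-8\right)^{2} + \left(-7 + 17 + 289\right)\right)^{2} = \left(64 + 299\right)^{2} = 363^{2} = 131769$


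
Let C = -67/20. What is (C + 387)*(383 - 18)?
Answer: 560129/4 ≈ 1.4003e+5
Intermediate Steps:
C = -67/20 (C = -67*1/20 = -67/20 ≈ -3.3500)
(C + 387)*(383 - 18) = (-67/20 + 387)*(383 - 18) = (7673/20)*365 = 560129/4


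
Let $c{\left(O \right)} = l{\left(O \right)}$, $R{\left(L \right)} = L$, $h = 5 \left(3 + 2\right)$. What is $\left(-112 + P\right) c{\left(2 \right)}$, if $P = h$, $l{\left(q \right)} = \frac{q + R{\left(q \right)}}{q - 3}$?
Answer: $348$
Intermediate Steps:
$h = 25$ ($h = 5 \cdot 5 = 25$)
$l{\left(q \right)} = \frac{2 q}{-3 + q}$ ($l{\left(q \right)} = \frac{q + q}{q - 3} = \frac{2 q}{-3 + q}$)
$c{\left(O \right)} = \frac{2 O}{-3 + O}$
$P = 25$
$\left(-112 + P\right) c{\left(2 \right)} = \left(-112 + 25\right) 2 \cdot 2 \frac{1}{-3 + 2} = - 87 \cdot 2 \cdot 2 \frac{1}{-1} = - 87 \cdot 2 \cdot 2 \left(-1\right) = \left(-87\right) \left(-4\right) = 348$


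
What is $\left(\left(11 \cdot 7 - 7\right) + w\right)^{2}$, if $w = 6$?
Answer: $5776$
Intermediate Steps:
$\left(\left(11 \cdot 7 - 7\right) + w\right)^{2} = \left(\left(11 \cdot 7 - 7\right) + 6\right)^{2} = \left(\left(77 - 7\right) + 6\right)^{2} = \left(70 + 6\right)^{2} = 76^{2} = 5776$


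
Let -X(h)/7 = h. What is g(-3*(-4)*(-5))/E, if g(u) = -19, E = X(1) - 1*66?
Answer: 19/73 ≈ 0.26027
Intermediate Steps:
X(h) = -7*h
E = -73 (E = -7*1 - 1*66 = -7 - 66 = -73)
g(-3*(-4)*(-5))/E = -19/(-73) = -19*(-1/73) = 19/73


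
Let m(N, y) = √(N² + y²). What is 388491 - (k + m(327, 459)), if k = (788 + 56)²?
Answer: -323845 - 3*√35290 ≈ -3.2441e+5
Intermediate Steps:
k = 712336 (k = 844² = 712336)
388491 - (k + m(327, 459)) = 388491 - (712336 + √(327² + 459²)) = 388491 - (712336 + √(106929 + 210681)) = 388491 - (712336 + √317610) = 388491 - (712336 + 3*√35290) = 388491 + (-712336 - 3*√35290) = -323845 - 3*√35290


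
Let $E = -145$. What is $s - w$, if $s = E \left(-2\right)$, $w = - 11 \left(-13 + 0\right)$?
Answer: $147$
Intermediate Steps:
$w = 143$ ($w = \left(-11\right) \left(-13\right) = 143$)
$s = 290$ ($s = \left(-145\right) \left(-2\right) = 290$)
$s - w = 290 - 143 = 147$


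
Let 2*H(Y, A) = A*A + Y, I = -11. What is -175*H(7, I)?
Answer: -11200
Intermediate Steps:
H(Y, A) = Y/2 + A²/2 (H(Y, A) = (A*A + Y)/2 = (A² + Y)/2 = (Y + A²)/2 = Y/2 + A²/2)
-175*H(7, I) = -175*((½)*7 + (½)*(-11)²) = -175*(7/2 + (½)*121) = -175*(7/2 + 121/2) = -175*64 = -11200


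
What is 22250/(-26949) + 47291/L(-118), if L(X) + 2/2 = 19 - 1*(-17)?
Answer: 1273666409/943215 ≈ 1350.3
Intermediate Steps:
L(X) = 35 (L(X) = -1 + (19 - 1*(-17)) = -1 + (19 + 17) = -1 + 36 = 35)
22250/(-26949) + 47291/L(-118) = 22250/(-26949) + 47291/35 = 22250*(-1/26949) + 47291*(1/35) = -22250/26949 + 47291/35 = 1273666409/943215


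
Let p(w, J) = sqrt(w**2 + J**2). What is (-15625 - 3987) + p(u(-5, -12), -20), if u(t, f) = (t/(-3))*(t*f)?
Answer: -19612 + 20*sqrt(26) ≈ -19510.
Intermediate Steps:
u(t, f) = -f*t**2/3 (u(t, f) = (t*(-1/3))*(f*t) = (-t/3)*(f*t) = -f*t**2/3)
p(w, J) = sqrt(J**2 + w**2)
(-15625 - 3987) + p(u(-5, -12), -20) = (-15625 - 3987) + sqrt((-20)**2 + (-1/3*(-12)*(-5)**2)**2) = -19612 + sqrt(400 + (-1/3*(-12)*25)**2) = -19612 + sqrt(400 + 100**2) = -19612 + sqrt(400 + 10000) = -19612 + sqrt(10400) = -19612 + 20*sqrt(26)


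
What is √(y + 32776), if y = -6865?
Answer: 3*√2879 ≈ 160.97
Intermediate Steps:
√(y + 32776) = √(-6865 + 32776) = √25911 = 3*√2879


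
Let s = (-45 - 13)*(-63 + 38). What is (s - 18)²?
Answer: 2050624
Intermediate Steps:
s = 1450 (s = -58*(-25) = 1450)
(s - 18)² = (1450 - 18)² = 1432² = 2050624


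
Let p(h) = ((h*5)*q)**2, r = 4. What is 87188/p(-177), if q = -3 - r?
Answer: 87188/38378025 ≈ 0.0022718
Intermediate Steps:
q = -7 (q = -3 - 1*4 = -3 - 4 = -7)
p(h) = 1225*h**2 (p(h) = ((h*5)*(-7))**2 = ((5*h)*(-7))**2 = (-35*h)**2 = 1225*h**2)
87188/p(-177) = 87188/((1225*(-177)**2)) = 87188/((1225*31329)) = 87188/38378025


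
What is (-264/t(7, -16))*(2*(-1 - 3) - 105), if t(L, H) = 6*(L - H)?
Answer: 4972/23 ≈ 216.17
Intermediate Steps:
t(L, H) = -6*H + 6*L
(-264/t(7, -16))*(2*(-1 - 3) - 105) = (-264/(-6*(-16) + 6*7))*(2*(-1 - 3) - 105) = (-264/(96 + 42))*(2*(-4) - 105) = (-264/138)*(-8 - 105) = -264*1/138*(-113) = -44/23*(-113) = 4972/23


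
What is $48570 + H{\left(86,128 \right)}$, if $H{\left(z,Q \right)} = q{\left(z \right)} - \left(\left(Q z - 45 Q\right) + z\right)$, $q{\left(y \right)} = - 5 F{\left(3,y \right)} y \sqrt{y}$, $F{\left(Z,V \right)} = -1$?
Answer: $43236 + 430 \sqrt{86} \approx 47224.0$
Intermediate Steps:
$q{\left(y \right)} = 5 y^{\frac{3}{2}}$ ($q{\left(y \right)} = \left(-5\right) \left(-1\right) y \sqrt{y} = 5 y^{\frac{3}{2}}$)
$H{\left(z,Q \right)} = - z + 5 z^{\frac{3}{2}} + 45 Q - Q z$ ($H{\left(z,Q \right)} = 5 z^{\frac{3}{2}} - \left(\left(Q z - 45 Q\right) + z\right) = 5 z^{\frac{3}{2}} - \left(\left(- 45 Q + Q z\right) + z\right) = 5 z^{\frac{3}{2}} - \left(z - 45 Q + Q z\right) = - z + 5 z^{\frac{3}{2}} + 45 Q - Q z$)
$48570 + H{\left(86,128 \right)} = 48570 + \left(\left(-1\right) 86 + 5 \cdot 86^{\frac{3}{2}} + 45 \cdot 128 - 128 \cdot 86\right) = 48570 + \left(-86 + 5 \cdot 86 \sqrt{86} + 5760 - 11008\right) = 48570 + \left(-86 + 430 \sqrt{86} + 5760 - 11008\right) = 48570 - \left(5334 - 430 \sqrt{86}\right) = 43236 + 430 \sqrt{86}$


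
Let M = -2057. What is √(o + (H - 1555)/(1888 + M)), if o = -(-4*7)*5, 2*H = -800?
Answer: √25615/13 ≈ 12.311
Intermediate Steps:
H = -400 (H = (½)*(-800) = -400)
o = 140 (o = -(-28)*5 = -1*(-140) = 140)
√(o + (H - 1555)/(1888 + M)) = √(140 + (-400 - 1555)/(1888 - 2057)) = √(140 - 1955/(-169)) = √(140 - 1955*(-1/169)) = √(140 + 1955/169) = √(25615/169) = √25615/13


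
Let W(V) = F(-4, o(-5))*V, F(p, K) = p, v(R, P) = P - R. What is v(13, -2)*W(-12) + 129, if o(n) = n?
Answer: -591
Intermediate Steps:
W(V) = -4*V
v(13, -2)*W(-12) + 129 = (-2 - 1*13)*(-4*(-12)) + 129 = (-2 - 13)*48 + 129 = -15*48 + 129 = -720 + 129 = -591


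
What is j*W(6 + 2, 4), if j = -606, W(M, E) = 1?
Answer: -606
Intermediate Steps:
j*W(6 + 2, 4) = -606*1 = -606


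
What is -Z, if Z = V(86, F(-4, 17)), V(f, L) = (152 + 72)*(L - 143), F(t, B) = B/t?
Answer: 32984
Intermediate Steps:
V(f, L) = -32032 + 224*L (V(f, L) = 224*(-143 + L) = -32032 + 224*L)
Z = -32984 (Z = -32032 + 224*(17/(-4)) = -32032 + 224*(17*(-1/4)) = -32032 + 224*(-17/4) = -32032 - 952 = -32984)
-Z = -1*(-32984) = 32984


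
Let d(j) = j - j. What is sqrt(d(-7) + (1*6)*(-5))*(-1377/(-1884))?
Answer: 459*I*sqrt(30)/628 ≈ 4.0033*I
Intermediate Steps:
d(j) = 0
sqrt(d(-7) + (1*6)*(-5))*(-1377/(-1884)) = sqrt(0 + (1*6)*(-5))*(-1377/(-1884)) = sqrt(0 + 6*(-5))*(-1377*(-1/1884)) = sqrt(0 - 30)*(459/628) = sqrt(-30)*(459/628) = (I*sqrt(30))*(459/628) = 459*I*sqrt(30)/628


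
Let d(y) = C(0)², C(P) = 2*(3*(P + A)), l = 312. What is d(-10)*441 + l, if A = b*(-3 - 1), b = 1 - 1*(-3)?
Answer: 4064568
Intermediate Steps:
b = 4 (b = 1 + 3 = 4)
A = -16 (A = 4*(-3 - 1) = 4*(-4) = -16)
C(P) = -96 + 6*P (C(P) = 2*(3*(P - 16)) = 2*(3*(-16 + P)) = 2*(-48 + 3*P) = -96 + 6*P)
d(y) = 9216 (d(y) = (-96 + 6*0)² = (-96 + 0)² = (-96)² = 9216)
d(-10)*441 + l = 9216*441 + 312 = 4064256 + 312 = 4064568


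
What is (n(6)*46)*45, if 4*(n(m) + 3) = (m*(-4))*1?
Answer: -18630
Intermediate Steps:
n(m) = -3 - m (n(m) = -3 + ((m*(-4))*1)/4 = -3 + (-4*m*1)/4 = -3 + (-4*m)/4 = -3 - m)
(n(6)*46)*45 = ((-3 - 1*6)*46)*45 = ((-3 - 6)*46)*45 = -9*46*45 = -414*45 = -18630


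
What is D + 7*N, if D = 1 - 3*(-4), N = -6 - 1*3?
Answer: -50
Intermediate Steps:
N = -9 (N = -6 - 3 = -9)
D = 13 (D = 1 + 12 = 13)
D + 7*N = 13 + 7*(-9) = 13 - 63 = -50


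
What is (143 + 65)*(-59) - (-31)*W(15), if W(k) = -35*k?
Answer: -28547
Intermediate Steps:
(143 + 65)*(-59) - (-31)*W(15) = (143 + 65)*(-59) - (-31)*(-35*15) = 208*(-59) - (-31)*(-525) = -12272 - 1*16275 = -12272 - 16275 = -28547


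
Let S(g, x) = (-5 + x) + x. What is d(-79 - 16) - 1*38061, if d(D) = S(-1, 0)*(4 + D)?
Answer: -37606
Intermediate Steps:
S(g, x) = -5 + 2*x
d(D) = -20 - 5*D (d(D) = (-5 + 2*0)*(4 + D) = (-5 + 0)*(4 + D) = -5*(4 + D) = -20 - 5*D)
d(-79 - 16) - 1*38061 = (-20 - 5*(-79 - 16)) - 1*38061 = (-20 - 5*(-95)) - 38061 = (-20 + 475) - 38061 = 455 - 38061 = -37606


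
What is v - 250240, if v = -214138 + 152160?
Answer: -312218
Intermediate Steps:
v = -61978
v - 250240 = -61978 - 250240 = -312218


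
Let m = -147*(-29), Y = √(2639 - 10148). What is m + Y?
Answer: 4263 + I*√7509 ≈ 4263.0 + 86.655*I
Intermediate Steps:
Y = I*√7509 (Y = √(-7509) = I*√7509 ≈ 86.655*I)
m = 4263
m + Y = 4263 + I*√7509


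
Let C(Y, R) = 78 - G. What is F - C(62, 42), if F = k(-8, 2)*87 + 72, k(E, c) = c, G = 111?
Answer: 279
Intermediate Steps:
C(Y, R) = -33 (C(Y, R) = 78 - 1*111 = 78 - 111 = -33)
F = 246 (F = 2*87 + 72 = 174 + 72 = 246)
F - C(62, 42) = 246 - 1*(-33) = 246 + 33 = 279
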